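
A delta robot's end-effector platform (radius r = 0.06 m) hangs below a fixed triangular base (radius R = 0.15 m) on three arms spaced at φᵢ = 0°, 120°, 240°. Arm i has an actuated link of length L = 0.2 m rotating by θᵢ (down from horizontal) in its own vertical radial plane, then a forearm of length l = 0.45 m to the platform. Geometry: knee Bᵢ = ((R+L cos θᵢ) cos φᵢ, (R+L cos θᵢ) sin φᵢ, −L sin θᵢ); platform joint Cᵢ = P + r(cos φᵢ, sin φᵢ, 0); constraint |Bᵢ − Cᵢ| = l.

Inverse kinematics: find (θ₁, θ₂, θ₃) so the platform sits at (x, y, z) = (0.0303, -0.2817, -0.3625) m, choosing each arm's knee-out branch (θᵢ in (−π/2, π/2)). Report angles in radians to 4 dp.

rotate P by −φ1: (0.0303, -0.2817, -0.3625)
  e−x'=0.0597;  (l²−L²−(e−x')²−y'²−z²)/2L = -0.1296
  θ1 = atan2(B,A) + arccos(C/0.3674) = 0.5236
rotate P by −φ2: (-0.2591, 0.1146, -0.3625)
  e−x'=0.3491;  (l²−L²−(e−x')²−y'²−z²)/2L = -0.2598
  θ2 = atan2(B,A) + arccos(C/0.5033) = 1.3090
rotate P by −φ3: (0.2288, 0.1671, -0.3625)
  A cos θ + B sin θ = C:  -0.1388·cos θ + -0.3625·sin θ = -0.0402
  θ3 = atan2(B,A) + arccos(C/0.3882) = -0.2619

θ₁ = 0.5236, θ₂ = 1.3090, θ₃ = -0.2619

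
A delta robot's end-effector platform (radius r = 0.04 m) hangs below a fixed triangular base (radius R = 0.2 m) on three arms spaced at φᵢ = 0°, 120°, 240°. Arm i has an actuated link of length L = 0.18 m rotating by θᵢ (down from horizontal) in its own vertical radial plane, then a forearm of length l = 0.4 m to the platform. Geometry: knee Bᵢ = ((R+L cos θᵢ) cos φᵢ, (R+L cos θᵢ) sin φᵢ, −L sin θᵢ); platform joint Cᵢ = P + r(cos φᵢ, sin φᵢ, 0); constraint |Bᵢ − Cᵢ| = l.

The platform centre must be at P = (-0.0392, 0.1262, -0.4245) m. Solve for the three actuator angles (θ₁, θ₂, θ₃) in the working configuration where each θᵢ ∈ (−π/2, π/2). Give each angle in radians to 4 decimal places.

θ₁ = 1.1346, θ₂ = 0.4362, θ₃ = 1.3091

φ1=0.0° → target in arm frame (-0.0392, 0.1262)
  e−x'=0.1992;  (l²−L²−(e−x')²−y'²−z²)/2L = -0.3006
  θ1 = atan2(B,A) + arccos(C/0.4689) = 1.1346
rotate P by −φ2: (0.1289, -0.0292, -0.4245)
  A cos θ + B sin θ = C:  0.0311·cos θ + -0.4245·sin θ = -0.1512
  θ2 = atan2(B,A) + arccos(C/0.4256) = 0.4362
arm 3 (φ=240.0°): x'=-0.0897, y'=-0.0970
  A=0.2497, B=-0.4245, C=(l²−L²−A²−y'²−z²)/(2L)=-0.3455
  γ=atan2(-0.4245,0.2497)=-1.0391;  ψ=arccos(-0.7015)=2.3482;  θ3=γ+ψ≈1.3091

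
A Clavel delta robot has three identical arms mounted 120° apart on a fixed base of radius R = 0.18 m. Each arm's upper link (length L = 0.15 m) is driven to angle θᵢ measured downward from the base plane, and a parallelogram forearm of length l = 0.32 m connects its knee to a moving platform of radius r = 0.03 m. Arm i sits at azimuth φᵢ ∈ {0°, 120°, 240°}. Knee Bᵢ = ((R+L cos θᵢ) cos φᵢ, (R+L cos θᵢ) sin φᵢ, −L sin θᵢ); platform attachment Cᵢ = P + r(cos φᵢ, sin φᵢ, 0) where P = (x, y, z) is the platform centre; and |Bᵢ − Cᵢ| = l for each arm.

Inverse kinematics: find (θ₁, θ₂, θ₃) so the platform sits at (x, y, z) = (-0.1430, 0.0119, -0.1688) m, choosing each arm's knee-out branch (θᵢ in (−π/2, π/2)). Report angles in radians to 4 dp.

θ₁ = 1.3960, θ₂ = -0.2616, θ₃ = -0.0006

φ1=0.0° → target in arm frame (-0.1430, 0.0119)
  A cos θ + B sin θ = C:  0.2930·cos θ + -0.1688·sin θ = -0.1153
  γ=atan2(-0.1688,0.2930)=-0.5227;  ψ=arccos(-0.3409)=1.9187;  θ1=γ+ψ≈1.3960
φ2=120.0° → target in arm frame (0.0818, 0.1179)
  e−x'=0.0682;  (l²−L²−(e−x')²−y'²−z²)/2L = 0.1095
  √(A²+B²)=0.1821;  θ2 = -1.1869+0.9253 ≈ -0.2616
rotate P by −φ3: (0.0612, -0.1298, -0.1688)
  A cos θ + B sin θ = C:  0.0888·cos θ + -0.1688·sin θ = 0.0889
  γ=atan2(-0.1688,0.0888)=-1.0865;  ψ=arccos(0.4662)=1.0858;  θ3=γ+ψ≈-0.0006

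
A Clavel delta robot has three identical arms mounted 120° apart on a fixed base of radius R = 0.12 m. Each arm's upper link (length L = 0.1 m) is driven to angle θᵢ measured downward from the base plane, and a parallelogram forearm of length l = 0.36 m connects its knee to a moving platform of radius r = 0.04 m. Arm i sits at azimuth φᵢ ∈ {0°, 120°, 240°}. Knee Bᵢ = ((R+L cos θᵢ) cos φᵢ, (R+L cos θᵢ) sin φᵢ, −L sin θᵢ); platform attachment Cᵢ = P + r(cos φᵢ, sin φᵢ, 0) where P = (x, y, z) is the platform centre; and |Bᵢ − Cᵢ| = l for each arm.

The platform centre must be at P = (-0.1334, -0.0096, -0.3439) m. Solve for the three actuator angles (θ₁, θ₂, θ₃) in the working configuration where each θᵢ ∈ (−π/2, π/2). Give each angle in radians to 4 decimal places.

rotate P by −φ1: (-0.1334, -0.0096, -0.3439)
  e−x'=0.2134;  (l²−L²−(e−x')²−y'²−z²)/2L = -0.2215
  θ1 = atan2(B,A) + arccos(C/0.4047) = 1.1345
φ2=120.0° → target in arm frame (0.0584, 0.1203)
  A=0.0216, B=-0.3439, C=(l²−L²−A²−y'²−z²)/(2L)=-0.0681
  √(A²+B²)=0.3446;  θ2 = -1.5080+1.7696 ≈ 0.2616
arm 3 (φ=240.0°): x'=0.0750, y'=-0.1107
  A=0.0050, B=-0.3439, C=(l²−L²−A²−y'²−z²)/(2L)=-0.0548
  √(A²+B²)=0.3439;  θ3 = -1.5563+1.7307 ≈ 0.1744

θ₁ = 1.1345, θ₂ = 0.2616, θ₃ = 0.1744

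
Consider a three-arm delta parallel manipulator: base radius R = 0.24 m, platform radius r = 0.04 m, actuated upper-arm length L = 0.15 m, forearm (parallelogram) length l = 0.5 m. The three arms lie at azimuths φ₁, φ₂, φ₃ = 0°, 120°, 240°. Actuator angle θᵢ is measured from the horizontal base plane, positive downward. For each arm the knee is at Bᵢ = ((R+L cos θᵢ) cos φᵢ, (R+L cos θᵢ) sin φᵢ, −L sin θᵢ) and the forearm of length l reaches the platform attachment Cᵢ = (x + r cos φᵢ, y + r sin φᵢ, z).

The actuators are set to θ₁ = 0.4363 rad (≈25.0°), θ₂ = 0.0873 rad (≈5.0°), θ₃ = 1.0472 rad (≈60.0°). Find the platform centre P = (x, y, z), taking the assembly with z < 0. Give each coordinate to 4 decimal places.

arm 1 at φ=0.0°: (R−r)+L cos θ1 = 0.3359;  O1 = (0.3359, 0.0000, -0.0634)
O2 = (0.3494·cos120.0°, 0.3494·sin120.0°, -0.0131) = (-0.1747, 0.3026, -0.0131)
φ3=240.0°: virtual centre (-0.1375, -0.2382, -0.1299), radius l
|O₂|²−|O₁|² = 0.0054;  |O₃|²−|O₁|² = -0.0244
[-1.0213 0.6052 0.1006]·P = 0.0054;  [-0.9469 -0.4763 -0.1330]·P = -0.0244
det = 1.0596;  x = 0.0115+-0.0308z,  y = 0.0283+-0.2182z
quadratic in z: (1.0485)z²+(0.1344)z+(-0.1399)=0, √Δ=0.7777 → z ∈ {-0.4349, 0.3068}; z = -0.4349 (taking z<0)
x = 0.0249, y = 0.1232

(0.0249, 0.1232, -0.4349)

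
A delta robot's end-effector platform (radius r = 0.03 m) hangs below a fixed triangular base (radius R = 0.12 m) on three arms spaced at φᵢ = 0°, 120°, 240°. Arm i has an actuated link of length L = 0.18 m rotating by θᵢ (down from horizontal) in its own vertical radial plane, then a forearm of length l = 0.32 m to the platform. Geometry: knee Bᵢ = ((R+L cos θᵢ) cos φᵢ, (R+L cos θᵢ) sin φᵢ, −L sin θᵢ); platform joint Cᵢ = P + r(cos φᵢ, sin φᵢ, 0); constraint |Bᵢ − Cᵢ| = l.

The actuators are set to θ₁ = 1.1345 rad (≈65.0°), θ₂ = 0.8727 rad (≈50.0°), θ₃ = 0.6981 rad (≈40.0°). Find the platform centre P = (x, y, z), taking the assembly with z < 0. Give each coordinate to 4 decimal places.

(-0.0663, -0.0259, -0.3817)

arm 1 at φ=0.0°: (R−r)+L cos θ1 = 0.1661;  S1 = (0.1661, 0.0000, -0.1631)
arm 2 at φ=120.0°: (R−r)+L cos θ2 = 0.2057;  S2 = (-0.1028, 0.1781, -0.1379)
S3 = (0.2279·cos240.0°, 0.2279·sin240.0°, -0.1157) = (-0.1139, -0.1974, -0.1157)
subtract pairs → two planes through P
plane₁₂: -0.5378x+0.3563y+0.0505z = 0.0071
det = 0.4118;  x = -0.0165+0.1305z,  y = -0.0048+0.0553z
sphere 1 gives Az²+Bz+C=0 with A=1.0201, B=0.2781, C=-0.0424;  B²−4AC=0.2505;  roots -0.3817, 0.1090;  negative root z = -0.3817
x = -0.0663, y = -0.0259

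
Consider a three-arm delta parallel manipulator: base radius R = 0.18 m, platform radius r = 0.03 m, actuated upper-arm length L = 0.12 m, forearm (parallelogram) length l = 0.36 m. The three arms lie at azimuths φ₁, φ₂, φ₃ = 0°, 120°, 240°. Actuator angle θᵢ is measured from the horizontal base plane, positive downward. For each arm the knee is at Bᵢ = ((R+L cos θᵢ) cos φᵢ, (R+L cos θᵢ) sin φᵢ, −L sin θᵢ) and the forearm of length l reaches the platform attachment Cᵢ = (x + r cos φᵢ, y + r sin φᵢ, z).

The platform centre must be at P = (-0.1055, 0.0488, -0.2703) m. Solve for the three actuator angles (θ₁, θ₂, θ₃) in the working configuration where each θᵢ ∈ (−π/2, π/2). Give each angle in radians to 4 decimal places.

φ1=0.0° → target in arm frame (-0.1055, 0.0488)
  A cos θ + B sin θ = C:  0.2555·cos θ + -0.2703·sin θ = -0.1063
  θ1 = atan2(B,A) + arccos(C/0.3719) = 1.0472
rotate P by −φ2: (0.0950, 0.0670, -0.2703)
  e−x'=0.0550;  (l²−L²−(e−x')²−y'²−z²)/2L = 0.1443
  θ2 = atan2(B,A) + arccos(C/0.2758) = -0.3498
φ3=240.0° → target in arm frame (0.0105, -0.1158)
  e−x'=0.1395;  (l²−L²−(e−x')²−y'²−z²)/2L = 0.0386
  γ=atan2(-0.2703,0.1395)=-1.0943;  ψ=arccos(0.1270)=1.4434;  θ3=γ+ψ≈0.3491

θ₁ = 1.0472, θ₂ = -0.3498, θ₃ = 0.3491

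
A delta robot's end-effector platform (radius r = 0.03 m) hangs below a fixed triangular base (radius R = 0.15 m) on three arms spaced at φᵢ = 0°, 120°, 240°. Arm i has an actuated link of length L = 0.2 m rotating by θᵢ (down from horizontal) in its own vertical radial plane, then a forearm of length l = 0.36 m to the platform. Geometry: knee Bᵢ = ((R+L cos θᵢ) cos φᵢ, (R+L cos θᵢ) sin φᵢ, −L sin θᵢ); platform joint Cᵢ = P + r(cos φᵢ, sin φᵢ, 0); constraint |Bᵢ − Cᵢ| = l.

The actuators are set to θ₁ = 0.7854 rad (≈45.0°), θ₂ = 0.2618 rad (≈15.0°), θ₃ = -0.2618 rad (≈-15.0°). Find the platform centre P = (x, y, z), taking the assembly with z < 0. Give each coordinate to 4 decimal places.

S1 = (0.2614·cos0.0°, 0.2614·sin0.0°, -0.1414) = (0.2614, 0.0000, -0.1414)
φ2=120.0°: virtual centre (-0.1566, 0.2712, -0.0518), radius l
arm 3 at φ=240.0°: ρ3 = 0.3132;  S3 = (-0.1566, -0.2712, 0.0518)
|S₂|²−|S₁|² = 0.0124;  |S₃|²−|S₁|² = 0.0124
linear system: -0.8360x+0.5425y = 0.0124−0.1793z; -0.8360x+-0.5425y = 0.0124−0.3864z
det = 0.9070;  x = -0.0149+0.3383z,  y = 0.0000+0.1909z
sphere 1 gives Az²+Bz+C=0 with A=1.1509, B=0.0959, C=-0.0333;  B²−4AC=0.1624;  roots -0.2167, 0.1334;  negative root z = -0.2167
x = -0.0882, y = -0.0414

(-0.0882, -0.0414, -0.2167)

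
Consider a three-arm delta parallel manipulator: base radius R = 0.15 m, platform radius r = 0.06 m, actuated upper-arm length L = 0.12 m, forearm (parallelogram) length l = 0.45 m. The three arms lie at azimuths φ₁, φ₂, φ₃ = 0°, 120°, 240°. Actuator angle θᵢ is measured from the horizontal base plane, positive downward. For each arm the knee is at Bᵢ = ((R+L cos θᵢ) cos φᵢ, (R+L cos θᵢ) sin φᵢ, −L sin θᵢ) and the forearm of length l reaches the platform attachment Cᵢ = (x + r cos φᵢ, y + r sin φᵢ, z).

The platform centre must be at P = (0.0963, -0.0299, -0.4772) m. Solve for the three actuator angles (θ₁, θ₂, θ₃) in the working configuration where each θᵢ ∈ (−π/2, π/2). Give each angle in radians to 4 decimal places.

θ₁ = 0.3487, θ₂ = 0.9597, θ₃ = 0.7850

arm 1 (φ=0.0°): x'=0.0963, y'=-0.0299
  A=-0.0063, B=-0.4772, C=(l²−L²−A²−y'²−z²)/(2L)=-0.1690
  θ1 = atan2(B,A) + arccos(C/0.4772) = 0.3487
φ2=120.0° → target in arm frame (-0.0740, -0.0684)
  e−x'=0.1640;  (l²−L²−(e−x')²−y'²−z²)/2L = -0.2967
  γ=atan2(-0.4772,0.1640)=-1.2397;  ψ=arccos(-0.5880)=2.1994;  θ2=γ+ψ≈0.9597
rotate P by −φ3: (-0.0223, 0.0983, -0.4772)
  e−x'=0.1123;  (l²−L²−(e−x')²−y'²−z²)/2L = -0.2579
  √(A²+B²)=0.4902;  θ3 = -1.3398+2.1248 ≈ 0.7850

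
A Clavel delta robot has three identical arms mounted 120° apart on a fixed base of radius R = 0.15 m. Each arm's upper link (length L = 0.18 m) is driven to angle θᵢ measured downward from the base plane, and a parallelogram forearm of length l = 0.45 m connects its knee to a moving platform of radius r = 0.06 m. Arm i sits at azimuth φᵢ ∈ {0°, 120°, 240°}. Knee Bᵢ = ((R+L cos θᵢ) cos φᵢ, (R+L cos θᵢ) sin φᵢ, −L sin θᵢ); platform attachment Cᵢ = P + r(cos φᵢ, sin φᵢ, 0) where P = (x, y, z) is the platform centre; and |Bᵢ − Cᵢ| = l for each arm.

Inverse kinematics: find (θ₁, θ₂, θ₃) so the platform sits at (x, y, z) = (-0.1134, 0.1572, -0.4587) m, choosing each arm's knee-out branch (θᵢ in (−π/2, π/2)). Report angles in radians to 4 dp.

arm 1 (φ=0.0°): x'=-0.1134, y'=0.1572
  e−x'=0.2034;  (l²−L²−(e−x')²−y'²−z²)/2L = -0.2955
  √(A²+B²)=0.5018;  θ1 = -1.1534+2.2006 ≈ 1.0471
φ2=120.0° → target in arm frame (0.1928, 0.0196)
  e−x'=-0.1028;  (l²−L²−(e−x')²−y'²−z²)/2L = -0.1424
  θ2 = atan2(B,A) + arccos(C/0.4701) = 0.0872
arm 3 (φ=240.0°): x'=-0.0794, y'=-0.1768
  e−x'=0.1694;  (l²−L²−(e−x')²−y'²−z²)/2L = -0.2785
  γ=atan2(-0.4587,0.1694)=-1.2170;  ψ=arccos(-0.5696)=2.1768;  θ3=γ+ψ≈0.9599

θ₁ = 1.0471, θ₂ = 0.0872, θ₃ = 0.9599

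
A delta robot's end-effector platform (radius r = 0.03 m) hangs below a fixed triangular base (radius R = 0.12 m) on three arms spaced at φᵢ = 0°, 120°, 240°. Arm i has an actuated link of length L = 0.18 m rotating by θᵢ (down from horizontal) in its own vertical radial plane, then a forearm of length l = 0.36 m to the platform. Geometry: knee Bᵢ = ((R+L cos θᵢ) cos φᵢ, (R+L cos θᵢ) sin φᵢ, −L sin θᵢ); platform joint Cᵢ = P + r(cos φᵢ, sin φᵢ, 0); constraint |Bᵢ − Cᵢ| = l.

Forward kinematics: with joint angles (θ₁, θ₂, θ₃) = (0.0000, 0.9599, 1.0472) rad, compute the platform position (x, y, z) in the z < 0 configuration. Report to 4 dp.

arm 1 at φ=0.0°: ρ1 = 0.2700;  centre 1 = (0.2700, 0.0000, 0.0000)
centre 2 = (0.1932·cos120.0°, 0.1932·sin120.0°, -0.1474) = (-0.0966, 0.1674, -0.1474)
centre 3 = (0.1800·cos240.0°, 0.1800·sin240.0°, -0.1559) = (-0.0900, -0.1559, -0.1559)
|centre ₂|²−|centre ₁|² = -0.0138;  |centre ₃|²−|centre ₁|² = -0.0162
[-0.7332 0.3347 -0.2949]·P = -0.0138;  [-0.7200 -0.3118 -0.3118]·P = -0.0162
det = 0.4696;  x = 0.0207+-0.4180z,  y = 0.0041+-0.0347z
into |P−centre ₁|² = l²: 1.1759z² + 0.2081z + -0.0674 = 0;  Δ = 0.3605;  z = -0.3438 or 0.1668 → z<0 root = -0.3438
x = 0.1644, y = 0.0160

(0.1644, 0.0160, -0.3438)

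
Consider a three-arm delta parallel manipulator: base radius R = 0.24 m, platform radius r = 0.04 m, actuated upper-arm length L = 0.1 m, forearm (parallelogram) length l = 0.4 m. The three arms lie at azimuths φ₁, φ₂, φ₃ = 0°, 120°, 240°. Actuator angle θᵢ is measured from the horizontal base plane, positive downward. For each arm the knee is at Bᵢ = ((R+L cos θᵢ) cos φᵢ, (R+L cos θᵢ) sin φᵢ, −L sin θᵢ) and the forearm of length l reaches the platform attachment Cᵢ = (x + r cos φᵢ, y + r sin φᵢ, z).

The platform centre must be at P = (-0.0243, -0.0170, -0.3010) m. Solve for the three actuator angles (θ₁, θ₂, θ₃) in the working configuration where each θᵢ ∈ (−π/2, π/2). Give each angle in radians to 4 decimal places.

φ1=0.0° → target in arm frame (-0.0243, -0.0170)
  A=0.2243, B=-0.3010, C=(l²−L²−A²−y'²−z²)/(2L)=0.0440
  θ1 = atan2(B,A) + arccos(C/0.3754) = 0.5229
φ2=120.0° → target in arm frame (-0.0026, 0.0295)
  A=0.2026, B=-0.3010, C=(l²−L²−A²−y'²−z²)/(2L)=0.0875
  γ=atan2(-0.3010,0.2026)=-0.9784;  ψ=arccos(0.2410)=1.3274;  θ2=γ+ψ≈0.3489
rotate P by −φ3: (0.0269, -0.0125, -0.3010)
  e−x'=0.1731;  (l²−L²−(e−x')²−y'²−z²)/2L = 0.1463
  θ3 = atan2(B,A) + arccos(C/0.3472) = 0.0869

θ₁ = 0.5229, θ₂ = 0.3489, θ₃ = 0.0869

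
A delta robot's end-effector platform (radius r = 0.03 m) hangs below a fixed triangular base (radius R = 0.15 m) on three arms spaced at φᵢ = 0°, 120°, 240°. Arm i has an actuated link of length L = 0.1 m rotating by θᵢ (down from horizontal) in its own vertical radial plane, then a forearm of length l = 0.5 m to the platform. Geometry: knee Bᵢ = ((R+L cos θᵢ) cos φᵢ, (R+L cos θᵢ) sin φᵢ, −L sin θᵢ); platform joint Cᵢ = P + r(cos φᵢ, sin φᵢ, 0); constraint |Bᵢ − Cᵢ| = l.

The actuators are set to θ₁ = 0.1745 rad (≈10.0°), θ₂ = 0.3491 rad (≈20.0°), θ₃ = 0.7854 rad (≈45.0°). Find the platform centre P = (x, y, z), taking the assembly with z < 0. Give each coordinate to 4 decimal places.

(0.0616, 0.0609, -0.4882)

φ1=0.0°: virtual centre (0.2185, 0.0000, -0.0174), radius l
arm 2 at φ=120.0°: e+L cos θ2 = 0.2140;  O2 = (-0.1070, 0.1853, -0.0342)
O3 = (0.1907·cos240.0°, 0.1907·sin240.0°, -0.0707) = (-0.0954, -0.1652, -0.0707)
|O₂|²−|O₁|² = -0.0011;  |O₃|²−|O₁|² = -0.0067
[-0.6509 0.3706 -0.0337]·P = -0.0011;  [-0.6277 -0.3303 -0.1067]·P = -0.0067
det = 0.4476;  x = 0.0063+-0.1132z,  y = 0.0082+-0.1079z
into |P−O₁|² = l²: 1.0245z² + 0.0810z + -0.2046 = 0;  Δ = 0.8451;  z = -0.4882 or 0.4091 → z<0 root = -0.4882
x = 0.0616, y = 0.0609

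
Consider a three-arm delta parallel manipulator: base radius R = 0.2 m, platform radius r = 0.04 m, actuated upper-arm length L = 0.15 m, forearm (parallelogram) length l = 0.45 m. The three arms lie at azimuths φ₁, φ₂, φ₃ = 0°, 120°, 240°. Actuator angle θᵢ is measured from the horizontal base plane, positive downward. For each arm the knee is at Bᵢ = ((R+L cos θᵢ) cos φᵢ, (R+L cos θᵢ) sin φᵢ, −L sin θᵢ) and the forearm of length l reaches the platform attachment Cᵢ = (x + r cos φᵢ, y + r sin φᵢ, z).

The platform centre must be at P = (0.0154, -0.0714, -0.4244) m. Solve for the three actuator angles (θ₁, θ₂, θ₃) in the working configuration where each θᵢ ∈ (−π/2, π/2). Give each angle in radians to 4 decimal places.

arm 1 (φ=0.0°): x'=0.0154, y'=-0.0714
  A=0.1446, B=-0.4244, C=(l²−L²−A²−y'²−z²)/(2L)=-0.0871
  θ1 = atan2(B,A) + arccos(C/0.4484) = 0.5238
arm 2 (φ=120.0°): x'=-0.0695, y'=0.0224
  e−x'=0.2295;  (l²−L²−(e−x')²−y'²−z²)/2L = -0.1777
  θ2 = atan2(B,A) + arccos(C/0.4825) = 0.8729
arm 3 (φ=240.0°): x'=0.0541, y'=0.0490
  e−x'=0.1059;  (l²−L²−(e−x')²−y'²−z²)/2L = -0.0458
  γ=atan2(-0.4244,0.1059)=-1.3263;  ψ=arccos(-0.1046)=1.6756;  θ3=γ+ψ≈0.3493

θ₁ = 0.5238, θ₂ = 0.8729, θ₃ = 0.3493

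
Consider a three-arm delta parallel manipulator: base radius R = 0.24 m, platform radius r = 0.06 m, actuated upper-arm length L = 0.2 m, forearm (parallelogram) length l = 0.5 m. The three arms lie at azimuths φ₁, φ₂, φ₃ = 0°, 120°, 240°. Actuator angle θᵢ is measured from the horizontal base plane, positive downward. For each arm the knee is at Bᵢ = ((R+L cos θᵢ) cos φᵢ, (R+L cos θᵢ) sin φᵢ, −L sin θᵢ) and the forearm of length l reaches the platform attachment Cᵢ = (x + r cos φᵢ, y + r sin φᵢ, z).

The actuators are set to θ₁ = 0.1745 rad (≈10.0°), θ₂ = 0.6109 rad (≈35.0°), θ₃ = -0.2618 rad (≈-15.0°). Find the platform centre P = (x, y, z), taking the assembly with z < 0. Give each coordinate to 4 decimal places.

(0.0063, -0.1035, -0.3539)

centre 1 = (0.3770·cos0.0°, 0.3770·sin0.0°, -0.0347) = (0.3770, 0.0000, -0.0347)
φ2=120.0°: virtual centre (-0.1719, 0.2978, -0.1147), radius l
arm 3 at φ=240.0°: (R−r)+L cos θ3 = 0.3732;  centre 3 = (-0.1866, -0.3232, 0.0518)
subtract pairs → two planes through P
[-1.0978 0.5955 -0.1600]·P = -0.0119;  [-1.1271 -0.6464 0.1730]·P = -0.0014
det = 1.3808;  x = 0.0062+-0.0003z,  y = -0.0087+0.2681z
quadratic in z: (1.0719)z²+(0.0650)z+(-0.1112)=0, √Δ=0.6936 → z ∈ {-0.3539, 0.2932}; z = -0.3539 (taking z<0)
x = 0.0063, y = -0.1035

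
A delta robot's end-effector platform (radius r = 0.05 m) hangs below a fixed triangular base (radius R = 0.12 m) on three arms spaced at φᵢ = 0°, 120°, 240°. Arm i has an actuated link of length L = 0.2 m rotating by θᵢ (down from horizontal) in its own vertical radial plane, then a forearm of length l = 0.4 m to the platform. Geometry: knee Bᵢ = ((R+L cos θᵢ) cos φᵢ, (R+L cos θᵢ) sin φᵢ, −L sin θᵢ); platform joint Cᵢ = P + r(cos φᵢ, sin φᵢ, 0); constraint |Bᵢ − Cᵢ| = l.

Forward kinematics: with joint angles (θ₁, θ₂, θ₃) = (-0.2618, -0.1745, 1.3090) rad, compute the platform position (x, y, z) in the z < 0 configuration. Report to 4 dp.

φ1=0.0°: virtual centre (0.2632, 0.0000, 0.0518), radius l
arm 2 at φ=120.0°: (R−r)+L cos θ2 = 0.2670;  O2 = (-0.1335, 0.2312, 0.0347)
arm 3 at φ=240.0°: (R−r)+L cos θ3 = 0.1218;  O3 = (-0.0609, -0.1055, -0.1932)
eliminate P² terms by subtracting sphere 1 from 2 and 3
plane₁₂: -0.7933x+0.4624y+-0.0341z = 0.0005
Cramer: x(z) = 0.0194-0.5005z;  y(z) = 0.0344-0.7849z
into |P−O₁|² = l²: 1.8666z² + 0.0866z + -0.0967 = 0;  Δ = 0.7294;  z = -0.2520 or 0.2056 → z<0 root = -0.2520
x = 0.1455, y = 0.2321

(0.1455, 0.2321, -0.2520)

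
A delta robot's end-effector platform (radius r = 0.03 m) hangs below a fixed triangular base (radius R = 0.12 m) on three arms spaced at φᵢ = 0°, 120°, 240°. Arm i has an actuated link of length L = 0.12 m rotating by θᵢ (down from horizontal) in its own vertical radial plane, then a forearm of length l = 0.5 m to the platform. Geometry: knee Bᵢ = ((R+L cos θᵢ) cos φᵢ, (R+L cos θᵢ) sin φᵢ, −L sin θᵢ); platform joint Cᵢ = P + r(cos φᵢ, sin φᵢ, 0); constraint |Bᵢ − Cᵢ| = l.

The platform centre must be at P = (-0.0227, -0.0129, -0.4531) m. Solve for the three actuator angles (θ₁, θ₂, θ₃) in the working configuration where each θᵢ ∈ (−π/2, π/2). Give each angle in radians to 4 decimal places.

rotate P by −φ1: (-0.0227, -0.0129, -0.4531)
  A cos θ + B sin θ = C:  0.1127·cos θ + -0.4531·sin θ = 0.0726
  γ=atan2(-0.4531,0.1127)=-1.3270;  ψ=arccos(0.1556)=1.4146;  θ1=γ+ψ≈0.0876
φ2=120.0° → target in arm frame (0.0002, 0.0261)
  A cos θ + B sin θ = C:  0.0898·cos θ + -0.4531·sin θ = 0.0898
  θ2 = atan2(B,A) + arccos(C/0.4619) = 0.0001
φ3=240.0° → target in arm frame (0.0225, -0.0132)
  A cos θ + B sin θ = C:  0.0675·cos θ + -0.4531·sin θ = 0.1066
  √(A²+B²)=0.4581;  θ3 = -1.4230+1.3360 ≈ -0.0869

θ₁ = 0.0876, θ₂ = 0.0001, θ₃ = -0.0869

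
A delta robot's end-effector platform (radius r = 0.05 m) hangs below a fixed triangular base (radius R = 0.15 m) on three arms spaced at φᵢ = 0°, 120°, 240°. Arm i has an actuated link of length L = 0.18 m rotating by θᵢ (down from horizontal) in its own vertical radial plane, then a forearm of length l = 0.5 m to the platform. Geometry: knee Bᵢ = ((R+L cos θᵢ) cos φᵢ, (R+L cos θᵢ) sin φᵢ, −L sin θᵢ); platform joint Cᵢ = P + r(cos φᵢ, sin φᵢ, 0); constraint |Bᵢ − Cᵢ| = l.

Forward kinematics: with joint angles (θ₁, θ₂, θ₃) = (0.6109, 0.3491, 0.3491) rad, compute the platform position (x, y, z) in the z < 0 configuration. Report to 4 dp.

φ1=0.0°: virtual centre (0.2474, 0.0000, -0.1032), radius l
arm 2 at φ=120.0°: ρ2 = 0.2691;  S2 = (-0.1346, 0.2331, -0.0616)
arm 3 at φ=240.0°: ρ3 = 0.2691;  S3 = (-0.1346, -0.2331, -0.0616)
|S₂|²−|S₁|² = 0.0043;  |S₃|²−|S₁|² = 0.0043
[-0.7640 0.4662 0.0834]·P = 0.0043;  [-0.7640 -0.4662 0.0834]·P = 0.0043
det = 0.7123;  x = -0.0057+0.1091z,  y = 0.0000+0.0000z
sphere 1 gives Az²+Bz+C=0 with A=1.0119, B=0.1513, C=-0.1753;  B²−4AC=0.7323;  roots -0.4976, 0.3481;  negative root z = -0.4976
x = -0.0600, y = 0.0000

(-0.0600, 0.0000, -0.4976)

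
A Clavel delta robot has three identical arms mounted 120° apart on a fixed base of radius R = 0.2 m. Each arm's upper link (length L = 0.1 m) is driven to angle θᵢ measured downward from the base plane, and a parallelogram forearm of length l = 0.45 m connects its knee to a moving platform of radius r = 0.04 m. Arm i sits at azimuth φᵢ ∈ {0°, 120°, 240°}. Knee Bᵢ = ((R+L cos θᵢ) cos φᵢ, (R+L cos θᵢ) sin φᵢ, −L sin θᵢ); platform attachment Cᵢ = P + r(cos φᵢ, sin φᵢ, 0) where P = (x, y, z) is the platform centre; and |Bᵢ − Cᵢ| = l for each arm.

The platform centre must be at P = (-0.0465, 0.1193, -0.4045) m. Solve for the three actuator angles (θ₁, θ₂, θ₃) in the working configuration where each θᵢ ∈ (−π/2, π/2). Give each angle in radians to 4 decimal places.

θ₁ = 0.7853, θ₂ = -0.2617, θ₃ = 0.9600

φ1=0.0° → target in arm frame (-0.0465, 0.1193)
  A cos θ + B sin θ = C:  0.2065·cos θ + -0.4045·sin θ = -0.1400
  γ=atan2(-0.4045,0.2065)=-1.0988;  ψ=arccos(-0.3082)=1.8841;  θ1=γ+ψ≈0.7853
arm 2 (φ=120.0°): x'=0.1266, y'=-0.0194
  A cos θ + B sin θ = C:  0.0334·cos θ + -0.4045·sin θ = 0.1369
  θ2 = atan2(B,A) + arccos(C/0.4059) = -0.2617
arm 3 (φ=240.0°): x'=-0.0801, y'=-0.0999
  A cos θ + B sin θ = C:  0.2401·cos θ + -0.4045·sin θ = -0.1937
  θ3 = atan2(B,A) + arccos(C/0.4704) = 0.9600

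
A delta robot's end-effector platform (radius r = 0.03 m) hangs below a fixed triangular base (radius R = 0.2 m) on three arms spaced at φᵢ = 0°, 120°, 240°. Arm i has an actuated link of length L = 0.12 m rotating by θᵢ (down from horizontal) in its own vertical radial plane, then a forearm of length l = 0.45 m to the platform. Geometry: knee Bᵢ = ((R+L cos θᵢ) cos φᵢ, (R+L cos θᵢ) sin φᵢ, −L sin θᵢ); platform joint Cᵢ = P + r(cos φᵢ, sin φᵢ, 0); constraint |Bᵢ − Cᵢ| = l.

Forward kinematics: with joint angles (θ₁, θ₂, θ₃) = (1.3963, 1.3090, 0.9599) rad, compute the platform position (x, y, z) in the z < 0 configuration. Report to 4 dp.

(-0.0330, -0.0386, -0.5066)

arm 1 at φ=0.0°: e+L cos θ1 = 0.1908;  O1 = (0.1908, 0.0000, -0.1182)
arm 2 at φ=120.0°: e+L cos θ2 = 0.2011;  O2 = (-0.1005, 0.1741, -0.1159)
O3 = (0.2388·cos240.0°, 0.2388·sin240.0°, -0.0983) = (-0.1194, -0.2068, -0.0983)
eliminate P² terms by subtracting sphere 1 from 2 and 3
[-0.5827 0.3482 0.0045]·P = 0.0035;  [-0.6205 -0.4137 0.0398]·P = 0.0163
Cramer: x(z) = -0.0156+0.0344z;  y(z) = -0.0161+0.0445z
into |P−O₁|² = l²: 1.0032z² + 0.2207z + -0.1457 = 0;  Δ = 0.6332;  z = -0.5066 or 0.2866 → z<0 root = -0.5066
x = -0.0330, y = -0.0386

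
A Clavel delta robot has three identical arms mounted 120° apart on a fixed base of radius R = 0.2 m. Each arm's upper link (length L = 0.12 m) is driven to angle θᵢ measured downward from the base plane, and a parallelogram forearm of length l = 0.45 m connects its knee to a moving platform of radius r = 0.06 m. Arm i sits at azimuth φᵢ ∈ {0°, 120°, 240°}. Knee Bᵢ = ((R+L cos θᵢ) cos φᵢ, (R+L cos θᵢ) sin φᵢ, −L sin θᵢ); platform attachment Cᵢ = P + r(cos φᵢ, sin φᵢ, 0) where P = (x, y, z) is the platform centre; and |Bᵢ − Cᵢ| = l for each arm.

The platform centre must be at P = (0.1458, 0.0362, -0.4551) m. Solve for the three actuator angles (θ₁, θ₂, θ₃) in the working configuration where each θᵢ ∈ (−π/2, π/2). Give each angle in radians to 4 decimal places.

θ₁ = 0.1747, θ₂ = 1.0473, θ₃ = 1.3095

arm 1 (φ=0.0°): x'=0.1458, y'=0.0362
  e−x'=-0.0058;  (l²−L²−(e−x')²−y'²−z²)/2L = -0.0848
  θ1 = atan2(B,A) + arccos(C/0.4551) = 0.1747
rotate P by −φ2: (-0.0415, -0.1444, -0.4551)
  A=0.1815, B=-0.4551, C=(l²−L²−A²−y'²−z²)/(2L)=-0.3034
  √(A²+B²)=0.4900;  θ2 = -1.1912+2.2386 ≈ 1.0473
φ3=240.0° → target in arm frame (-0.1043, 0.1082)
  A cos θ + B sin θ = C:  0.2443·cos θ + -0.4551·sin θ = -0.3766
  θ3 = atan2(B,A) + arccos(C/0.5165) = 1.3095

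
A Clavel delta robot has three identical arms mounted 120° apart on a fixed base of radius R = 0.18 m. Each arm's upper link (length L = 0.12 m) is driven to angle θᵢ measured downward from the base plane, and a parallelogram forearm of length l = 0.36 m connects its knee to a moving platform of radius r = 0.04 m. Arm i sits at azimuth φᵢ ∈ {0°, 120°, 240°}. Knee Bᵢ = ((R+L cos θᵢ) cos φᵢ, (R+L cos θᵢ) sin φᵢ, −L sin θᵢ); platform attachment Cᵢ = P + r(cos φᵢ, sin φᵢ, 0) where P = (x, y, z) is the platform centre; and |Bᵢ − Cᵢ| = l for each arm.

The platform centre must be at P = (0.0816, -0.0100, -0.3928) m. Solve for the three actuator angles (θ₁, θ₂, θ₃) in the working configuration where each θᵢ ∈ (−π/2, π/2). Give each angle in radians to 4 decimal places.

θ₁ = 0.6110, θ₂ = 1.3091, θ₃ = 1.2216

φ1=0.0° → target in arm frame (0.0816, -0.0100)
  A=0.0584, B=-0.3928, C=(l²−L²−A²−y'²−z²)/(2L)=-0.1775
  √(A²+B²)=0.3971;  θ1 = -1.4232+2.0342 ≈ 0.6110
arm 2 (φ=120.0°): x'=-0.0495, y'=-0.0657
  A cos θ + B sin θ = C:  0.1895·cos θ + -0.3928·sin θ = -0.3304
  √(A²+B²)=0.4361;  θ2 = -1.1214+2.4305 ≈ 1.3091
rotate P by −φ3: (-0.0321, 0.0757, -0.3928)
  e−x'=0.1721;  (l²−L²−(e−x')²−y'²−z²)/2L = -0.3102
  γ=atan2(-0.3928,0.1721)=-1.1578;  ψ=arccos(-0.7233)=2.3794;  θ3=γ+ψ≈1.2216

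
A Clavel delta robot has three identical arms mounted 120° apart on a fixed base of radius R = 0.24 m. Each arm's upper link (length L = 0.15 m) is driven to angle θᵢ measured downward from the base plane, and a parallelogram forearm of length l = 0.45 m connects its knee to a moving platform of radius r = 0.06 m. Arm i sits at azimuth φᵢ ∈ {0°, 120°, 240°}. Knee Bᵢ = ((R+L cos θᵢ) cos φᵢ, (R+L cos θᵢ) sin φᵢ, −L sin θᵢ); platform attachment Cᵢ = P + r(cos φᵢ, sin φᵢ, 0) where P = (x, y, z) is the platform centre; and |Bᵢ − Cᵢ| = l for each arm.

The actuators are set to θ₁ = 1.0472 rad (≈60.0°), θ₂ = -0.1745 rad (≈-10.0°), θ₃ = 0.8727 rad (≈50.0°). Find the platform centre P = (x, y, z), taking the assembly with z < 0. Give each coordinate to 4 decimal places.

(-0.0958, 0.1170, -0.3863)

φ1=0.0°: virtual centre (0.2550, 0.0000, -0.1299), radius l
φ2=120.0°: virtual centre (-0.1639, 0.2838, 0.0260), radius l
arm 3 at φ=240.0°: e+L cos θ3 = 0.2764;  O3 = (-0.1382, -0.2394, -0.1149)
eliminate P² terms by subtracting sphere 1 from 2 and 3
plane₁₂: -0.8377x+0.5676y+0.3119z = 0.0262
Cramer: x(z) = -0.0200+0.1963z;  y(z) = 0.0167-0.2598z
sphere 1 gives Az²+Bz+C=0 with A=1.1060, B=0.1432, C=-0.1097;  B²−4AC=0.5060;  roots -0.3863, 0.2568;  negative root z = -0.3863
x = -0.0958, y = 0.1170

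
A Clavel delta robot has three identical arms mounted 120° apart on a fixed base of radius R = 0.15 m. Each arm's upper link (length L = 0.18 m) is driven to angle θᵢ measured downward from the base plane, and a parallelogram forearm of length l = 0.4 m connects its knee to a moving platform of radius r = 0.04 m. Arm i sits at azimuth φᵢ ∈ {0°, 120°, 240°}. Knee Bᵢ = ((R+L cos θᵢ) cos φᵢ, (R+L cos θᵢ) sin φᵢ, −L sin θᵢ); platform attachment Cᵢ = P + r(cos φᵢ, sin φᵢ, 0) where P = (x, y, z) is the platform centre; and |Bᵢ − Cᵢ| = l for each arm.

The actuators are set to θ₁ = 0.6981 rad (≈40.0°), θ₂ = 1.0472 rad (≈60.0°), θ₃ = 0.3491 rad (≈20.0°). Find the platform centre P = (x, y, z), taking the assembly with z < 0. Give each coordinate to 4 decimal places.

φ1=0.0°: virtual centre (0.2479, 0.0000, -0.1157), radius l
φ2=120.0°: virtual centre (-0.1000, 0.1732, -0.1559), radius l
S3 = (0.2791·cos240.0°, 0.2791·sin240.0°, -0.0616) = (-0.1396, -0.2417, -0.0616)
eliminate P² terms by subtracting sphere 1 from 2 and 3
[-0.6958 0.3464 -0.0804]·P = -0.0105;  [-0.7749 -0.4835 0.1083]·P = 0.0069
Cramer: x(z) = 0.0045-0.0022z;  y(z) = -0.0214+0.2275z
quadratic in z: (1.0518)z²+(0.2227)z+(-0.0869)=0, √Δ=0.6444 → z ∈ {-0.4122, 0.2004}; z = -0.4122 (taking z<0)
x = 0.0054, y = -0.1152

(0.0054, -0.1152, -0.4122)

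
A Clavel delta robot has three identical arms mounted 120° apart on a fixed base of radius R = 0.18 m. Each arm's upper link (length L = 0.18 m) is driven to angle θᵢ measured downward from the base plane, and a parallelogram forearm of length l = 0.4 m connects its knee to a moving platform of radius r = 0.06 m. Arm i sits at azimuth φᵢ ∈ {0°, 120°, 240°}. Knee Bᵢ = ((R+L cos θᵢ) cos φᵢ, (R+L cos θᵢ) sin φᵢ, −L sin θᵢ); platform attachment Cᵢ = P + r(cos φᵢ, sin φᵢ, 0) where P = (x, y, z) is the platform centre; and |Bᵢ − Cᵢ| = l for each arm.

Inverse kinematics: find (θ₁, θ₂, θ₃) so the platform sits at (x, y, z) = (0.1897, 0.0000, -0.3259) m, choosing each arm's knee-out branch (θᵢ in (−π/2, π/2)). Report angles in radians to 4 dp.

arm 1 (φ=0.0°): x'=0.1897, y'=0.0000
  A cos θ + B sin θ = C:  -0.0697·cos θ + -0.3259·sin θ = 0.0459
  √(A²+B²)=0.3333;  θ1 = -1.7815+1.4326 ≈ -0.3489
arm 2 (φ=120.0°): x'=-0.0948, y'=-0.1643
  A cos θ + B sin θ = C:  0.2148·cos θ + -0.3259·sin θ = -0.1438
  θ2 = atan2(B,A) + arccos(C/0.3903) = 0.9601
φ3=240.0° → target in arm frame (-0.0949, 0.1643)
  A=0.2149, B=-0.3259, C=(l²−L²−A²−y'²−z²)/(2L)=-0.1438
  θ3 = atan2(B,A) + arccos(C/0.3903) = 0.9601

θ₁ = -0.3489, θ₂ = 0.9601, θ₃ = 0.9601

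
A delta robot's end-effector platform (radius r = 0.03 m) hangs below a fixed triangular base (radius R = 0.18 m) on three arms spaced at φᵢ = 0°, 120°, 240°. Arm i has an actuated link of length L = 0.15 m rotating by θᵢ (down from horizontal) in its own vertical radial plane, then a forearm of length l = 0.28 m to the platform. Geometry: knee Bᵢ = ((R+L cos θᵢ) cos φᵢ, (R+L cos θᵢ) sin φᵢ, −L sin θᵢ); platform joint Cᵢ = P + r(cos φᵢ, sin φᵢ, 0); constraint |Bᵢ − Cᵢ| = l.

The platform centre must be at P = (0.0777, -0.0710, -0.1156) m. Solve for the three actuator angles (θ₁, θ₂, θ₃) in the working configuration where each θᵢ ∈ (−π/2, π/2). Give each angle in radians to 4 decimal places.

arm 1 (φ=0.0°): x'=0.0777, y'=-0.0710
  A=0.0723, B=-0.1156, C=(l²−L²−A²−y'²−z²)/(2L)=0.1076
  √(A²+B²)=0.1363;  θ1 = -1.0119+0.6618 ≈ -0.3501
rotate P by −φ2: (-0.1003, -0.0318, -0.1156)
  e−x'=0.2503;  (l²−L²−(e−x')²−y'²−z²)/2L = -0.0705
  γ=atan2(-0.1156,0.2503)=-0.4326;  ψ=arccos(-0.2556)=1.8293;  θ2=γ+ψ≈1.3967
φ3=240.0° → target in arm frame (0.0226, 0.1028)
  A cos θ + B sin θ = C:  0.1274·cos θ + -0.1156·sin θ = 0.0525
  θ3 = atan2(B,A) + arccos(C/0.1720) = 0.5236

θ₁ = -0.3501, θ₂ = 1.3967, θ₃ = 0.5236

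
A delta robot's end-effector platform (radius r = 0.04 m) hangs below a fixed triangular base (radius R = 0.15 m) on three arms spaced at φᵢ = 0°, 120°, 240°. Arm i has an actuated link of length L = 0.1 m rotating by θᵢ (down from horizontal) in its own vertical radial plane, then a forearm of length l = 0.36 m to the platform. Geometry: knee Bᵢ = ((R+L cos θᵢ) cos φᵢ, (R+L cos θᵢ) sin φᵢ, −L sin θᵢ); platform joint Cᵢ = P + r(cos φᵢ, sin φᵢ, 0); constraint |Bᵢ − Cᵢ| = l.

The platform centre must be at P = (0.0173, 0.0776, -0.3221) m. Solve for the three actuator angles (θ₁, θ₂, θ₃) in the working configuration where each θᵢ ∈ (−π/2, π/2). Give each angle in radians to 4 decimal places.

φ1=0.0° → target in arm frame (0.0173, 0.0776)
  A=0.0927, B=-0.3221, C=(l²−L²−A²−y'²−z²)/(2L)=0.0062
  γ=atan2(-0.3221,0.0927)=-1.2906;  ψ=arccos(0.0184)=1.5523;  θ1=γ+ψ≈0.2618
arm 2 (φ=120.0°): x'=0.0586, y'=-0.0538
  A cos θ + B sin θ = C:  0.0514·cos θ + -0.3221·sin θ = 0.0516
  √(A²+B²)=0.3262;  θ2 = -1.4124+1.4121 ≈ -0.0004
rotate P by −φ3: (-0.0759, -0.0238, -0.3221)
  e−x'=0.1859;  (l²−L²−(e−x')²−y'²−z²)/2L = -0.0963
  √(A²+B²)=0.3719;  θ3 = -1.0475+1.8327 ≈ 0.7852

θ₁ = 0.2618, θ₂ = -0.0004, θ₃ = 0.7852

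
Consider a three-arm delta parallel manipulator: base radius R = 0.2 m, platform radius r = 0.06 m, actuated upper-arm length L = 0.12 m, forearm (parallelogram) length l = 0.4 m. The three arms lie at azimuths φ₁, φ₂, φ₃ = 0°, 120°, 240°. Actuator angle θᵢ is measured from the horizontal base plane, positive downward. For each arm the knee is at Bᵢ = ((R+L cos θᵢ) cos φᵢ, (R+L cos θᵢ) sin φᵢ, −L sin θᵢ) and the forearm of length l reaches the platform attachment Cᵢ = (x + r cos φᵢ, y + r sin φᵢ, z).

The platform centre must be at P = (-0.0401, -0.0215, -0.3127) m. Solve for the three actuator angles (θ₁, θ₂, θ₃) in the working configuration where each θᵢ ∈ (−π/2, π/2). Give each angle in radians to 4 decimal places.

φ1=0.0° → target in arm frame (-0.0401, -0.0215)
  e−x'=0.1801;  (l²−L²−(e−x')²−y'²−z²)/2L = 0.0622
  θ1 = atan2(B,A) + arccos(C/0.3609) = 0.3494
arm 2 (φ=120.0°): x'=0.0014, y'=0.0455
  A cos θ + B sin θ = C:  0.1386·cos θ + -0.3127·sin θ = 0.1106
  θ2 = atan2(B,A) + arccos(C/0.3420) = 0.0878
rotate P by −φ3: (0.0387, -0.0240, -0.3127)
  A cos θ + B sin θ = C:  0.1013·cos θ + -0.3127·sin θ = 0.1541
  γ=atan2(-0.3127,0.1013)=-1.2574;  ψ=arccos(0.4687)=1.0830;  θ3=γ+ψ≈-0.1744

θ₁ = 0.3494, θ₂ = 0.0878, θ₃ = -0.1744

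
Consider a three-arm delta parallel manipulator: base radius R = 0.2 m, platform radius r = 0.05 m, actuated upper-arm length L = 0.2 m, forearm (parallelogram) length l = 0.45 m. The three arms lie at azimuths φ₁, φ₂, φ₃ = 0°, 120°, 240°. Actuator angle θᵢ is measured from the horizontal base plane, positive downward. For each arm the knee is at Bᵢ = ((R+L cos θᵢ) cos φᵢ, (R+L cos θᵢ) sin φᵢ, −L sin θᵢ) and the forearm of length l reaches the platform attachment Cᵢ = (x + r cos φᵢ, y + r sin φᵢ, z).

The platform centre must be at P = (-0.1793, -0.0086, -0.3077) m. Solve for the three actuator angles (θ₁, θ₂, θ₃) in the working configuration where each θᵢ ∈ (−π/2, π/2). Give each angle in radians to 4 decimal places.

θ₁ = 1.0470, θ₂ = -0.0874, θ₃ = -0.1747

arm 1 (φ=0.0°): x'=-0.1793, y'=-0.0086
  A cos θ + B sin θ = C:  0.3293·cos θ + -0.3077·sin θ = -0.1017
  γ=atan2(-0.3077,0.3293)=-0.7515;  ψ=arccos(-0.2257)=1.7985;  θ1=γ+ψ≈1.0470
φ2=120.0° → target in arm frame (0.0822, 0.1596)
  A=0.0678, B=-0.3077, C=(l²−L²−A²−y'²−z²)/(2L)=0.0944
  γ=atan2(-0.3077,0.0678)=-1.3539;  ψ=arccos(0.2996)=1.2665;  θ2=γ+ψ≈-0.0874
φ3=240.0° → target in arm frame (0.0971, -0.1510)
  e−x'=0.0529;  (l²−L²−(e−x')²−y'²−z²)/2L = 0.1056
  √(A²+B²)=0.3122;  θ3 = -1.4005+1.2259 ≈ -0.1747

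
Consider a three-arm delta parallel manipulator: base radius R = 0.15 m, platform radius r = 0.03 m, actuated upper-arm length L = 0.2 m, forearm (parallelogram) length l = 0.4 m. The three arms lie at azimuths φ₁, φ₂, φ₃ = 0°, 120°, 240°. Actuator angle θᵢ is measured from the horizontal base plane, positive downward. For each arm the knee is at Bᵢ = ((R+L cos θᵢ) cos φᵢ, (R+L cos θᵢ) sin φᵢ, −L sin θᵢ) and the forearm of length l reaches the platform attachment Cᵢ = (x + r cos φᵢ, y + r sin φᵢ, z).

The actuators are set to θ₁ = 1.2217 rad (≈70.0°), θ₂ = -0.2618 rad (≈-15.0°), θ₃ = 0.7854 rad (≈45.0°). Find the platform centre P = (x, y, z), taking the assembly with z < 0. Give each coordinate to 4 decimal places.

φ1=0.0°: virtual centre (0.1884, 0.0000, -0.1879), radius l
arm 2 at φ=120.0°: e+L cos θ2 = 0.3132;  centre 2 = (-0.1566, 0.2712, 0.0518)
arm 3 at φ=240.0°: e+L cos θ3 = 0.2614;  centre 3 = (-0.1307, -0.2264, -0.1414)
eliminate P² terms by subtracting sphere 1 from 2 and 3
plane₁₂: -0.6900x+0.5425y+0.4794z = 0.0299
Cramer: x(z) = -0.0350+0.4062z;  y(z) = 0.0107-0.3671z
quadratic in z: (1.2997)z²+(0.1865)z+(-0.0746)=0, √Δ=0.6503 → z ∈ {-0.3219, 0.1784}; z = -0.3219 (taking z<0)
x = -0.1658, y = 0.1288

(-0.1658, 0.1288, -0.3219)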